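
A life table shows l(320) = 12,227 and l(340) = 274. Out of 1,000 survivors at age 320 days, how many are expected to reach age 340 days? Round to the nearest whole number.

22

The relevant probability is 274/12,227 = 0.022409.
Expected number = 1,000 × 0.022409 = 22.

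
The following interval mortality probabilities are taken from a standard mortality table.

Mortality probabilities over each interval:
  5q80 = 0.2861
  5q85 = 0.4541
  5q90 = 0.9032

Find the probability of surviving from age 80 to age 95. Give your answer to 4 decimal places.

0.0377

Survival from 80 to 95 is the product of surviving each interval: (1 − 0.2861) × (1 − 0.4541) × (1 − 0.9032).
= 0.7139 × 0.5459 × 0.0968 = 0.037725.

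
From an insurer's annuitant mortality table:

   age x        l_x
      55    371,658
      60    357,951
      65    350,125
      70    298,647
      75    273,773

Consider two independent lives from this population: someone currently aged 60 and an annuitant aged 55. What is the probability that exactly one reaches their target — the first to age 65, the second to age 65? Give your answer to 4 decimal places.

0.0773

p₁ = l_65/l_60 = 350,125/357,951 = 0.978137; p₂ = l_65/l_55 = 350,125/371,658 = 0.942062.
P(exactly one) = p₁(1−p₂) + (1−p₁)p₂ = 0.056671 + 0.020596 = 0.077268.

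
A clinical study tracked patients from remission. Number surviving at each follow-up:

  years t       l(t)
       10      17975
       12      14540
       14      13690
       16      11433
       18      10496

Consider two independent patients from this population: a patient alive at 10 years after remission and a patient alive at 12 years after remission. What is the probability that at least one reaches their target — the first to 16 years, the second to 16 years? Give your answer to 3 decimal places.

p₁ = l(16)/l(10) = 11433/17975 = 0.636050; p₂ = l(16)/l(12) = 11433/14540 = 0.786314.
P(at least one) = 1 − (1−p₁)(1−p₂) = 1 − 0.363950 × 0.213686 = 0.922229.

0.922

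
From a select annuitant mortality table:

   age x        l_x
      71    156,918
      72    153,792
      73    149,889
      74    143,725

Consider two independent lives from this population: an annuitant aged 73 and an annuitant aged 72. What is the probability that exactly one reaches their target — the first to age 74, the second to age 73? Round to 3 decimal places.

0.064

p₁ = l_74/l_73 = 143,725/149,889 = 0.958876; p₂ = l_73/l_72 = 149,889/153,792 = 0.974622.
P(exactly one) = p₁(1−p₂) + (1−p₁)p₂ = 0.024334 + 0.040080 = 0.064415.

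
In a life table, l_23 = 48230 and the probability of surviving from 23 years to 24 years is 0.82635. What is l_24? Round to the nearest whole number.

39855

l_24 = l_23 × p = 48230 × 0.82635 = 39855.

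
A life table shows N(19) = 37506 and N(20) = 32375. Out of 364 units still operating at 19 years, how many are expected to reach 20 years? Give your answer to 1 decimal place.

314.2

The relevant probability is 32375/37506 = 0.863195.
Expected number = 364 × 0.863195 = 314.2.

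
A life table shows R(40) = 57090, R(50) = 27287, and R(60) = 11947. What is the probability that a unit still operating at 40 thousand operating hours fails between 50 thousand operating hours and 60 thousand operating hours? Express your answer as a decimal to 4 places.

This is the probability of reaching 50 but not 60, conditional on being operational at 40: (R(50) − R(60)) / R(40).
= (27287 − 11947) / 57090 = 15340 / 57090 = 0.268699.

0.2687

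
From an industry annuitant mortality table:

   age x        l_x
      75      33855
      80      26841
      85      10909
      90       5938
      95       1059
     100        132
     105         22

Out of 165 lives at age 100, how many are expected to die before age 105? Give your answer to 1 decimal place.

137.5

The relevant probability is 1 − 22/132 = 0.833333.
Expected number = 165 × 0.833333 = 137.5.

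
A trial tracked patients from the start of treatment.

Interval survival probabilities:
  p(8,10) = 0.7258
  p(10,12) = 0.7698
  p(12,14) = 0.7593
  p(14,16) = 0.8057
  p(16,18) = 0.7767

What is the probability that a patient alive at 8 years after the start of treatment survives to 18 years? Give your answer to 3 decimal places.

The overall survival probability is 0.7258 × 0.7698 × 0.7593 × 0.8057 × 0.7767.
= 0.265482.

0.265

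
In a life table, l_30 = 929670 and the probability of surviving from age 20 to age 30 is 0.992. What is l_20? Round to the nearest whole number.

937167

l_20 = l_30 / p = 929670 / 0.992 = 937167.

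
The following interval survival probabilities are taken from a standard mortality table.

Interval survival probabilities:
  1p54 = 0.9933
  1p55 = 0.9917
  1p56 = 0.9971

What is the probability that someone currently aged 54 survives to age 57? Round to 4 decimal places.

The overall survival probability is 0.9933 × 0.9917 × 0.9971.
= 0.982199.

0.9822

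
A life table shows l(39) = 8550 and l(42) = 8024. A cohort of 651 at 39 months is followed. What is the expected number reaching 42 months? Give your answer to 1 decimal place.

The relevant probability is 8024/8550 = 0.938480.
Expected number = 651 × 0.938480 = 611.0.

611.0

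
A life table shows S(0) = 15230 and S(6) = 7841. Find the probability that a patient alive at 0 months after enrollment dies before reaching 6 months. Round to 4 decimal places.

0.4852

P(die before 6 | alive at 0) = 1 − S(6)/S(0) = 1 − 7841/15230 = (7389)/15230 = 0.485161.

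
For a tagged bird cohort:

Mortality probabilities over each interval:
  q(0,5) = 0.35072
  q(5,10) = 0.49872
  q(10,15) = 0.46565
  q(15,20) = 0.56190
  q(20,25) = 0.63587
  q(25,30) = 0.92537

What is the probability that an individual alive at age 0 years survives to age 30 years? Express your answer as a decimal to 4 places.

P(survive 0→30) = (1 − 0.35072) × (1 − 0.49872) × (1 − 0.46565) × (1 − 0.56190) × (1 − 0.63587) × (1 − 0.92537).
= 0.64928 × 0.50128 × 0.53435 × 0.43810 × 0.36413 × 0.07463 = 0.002071.

0.0021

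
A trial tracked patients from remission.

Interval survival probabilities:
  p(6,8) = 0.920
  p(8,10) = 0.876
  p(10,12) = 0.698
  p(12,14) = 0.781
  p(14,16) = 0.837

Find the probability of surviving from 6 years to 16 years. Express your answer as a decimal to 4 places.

0.3677

Chaining the interval survival probabilities: 0.920 × 0.876 × 0.698 × 0.781 × 0.837.
= 0.367726.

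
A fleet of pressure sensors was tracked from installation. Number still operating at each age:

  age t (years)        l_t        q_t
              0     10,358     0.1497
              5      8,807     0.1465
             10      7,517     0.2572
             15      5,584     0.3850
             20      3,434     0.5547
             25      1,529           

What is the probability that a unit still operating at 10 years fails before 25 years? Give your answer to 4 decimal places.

0.7966

P(fail before 25 | operational at 10) = 1 − l_25/l_10 = 1 − 1,529/7,517 = (5,988)/7,517 = 0.796594.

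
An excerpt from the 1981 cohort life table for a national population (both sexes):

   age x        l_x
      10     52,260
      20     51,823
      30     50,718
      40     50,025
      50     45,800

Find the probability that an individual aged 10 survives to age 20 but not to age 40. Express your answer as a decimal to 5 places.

0.03440

We want 10|20q10 = (l_20 − l_40)/l_10.
This is the probability of reaching 20 but not 40, conditional on being alive at 10: (l_20 − l_40) / l_10.
= (51,823 − 50,025) / 52,260 = 1,798 / 52,260 = 0.034405.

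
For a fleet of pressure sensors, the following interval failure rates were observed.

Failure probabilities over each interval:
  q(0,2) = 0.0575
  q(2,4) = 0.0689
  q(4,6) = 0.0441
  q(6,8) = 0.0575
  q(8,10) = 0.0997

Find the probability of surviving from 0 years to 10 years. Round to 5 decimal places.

Survival from 0 to 10 is the product of surviving each interval: (1 − 0.0575) × (1 − 0.0689) × (1 − 0.0441) × (1 − 0.0575) × (1 − 0.0997).
= 0.9425 × 0.9311 × 0.9559 × 0.9425 × 0.9003 = 0.711801.

0.71180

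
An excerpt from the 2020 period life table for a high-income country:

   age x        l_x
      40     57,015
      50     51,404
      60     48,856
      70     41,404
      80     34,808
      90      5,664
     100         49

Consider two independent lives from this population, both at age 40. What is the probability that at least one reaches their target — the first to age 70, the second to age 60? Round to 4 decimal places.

p₁ = l_70/l_40 = 41,404/57,015 = 0.726195; p₂ = l_60/l_40 = 48,856/57,015 = 0.856897.
P(at least one) = 1 − (1−p₁)(1−p₂) = 1 − 0.273805 × 0.143103 = 0.960818.

0.9608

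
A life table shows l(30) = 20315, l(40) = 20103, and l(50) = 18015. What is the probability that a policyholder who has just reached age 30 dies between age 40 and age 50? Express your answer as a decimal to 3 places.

This is the probability of reaching 40 but not 50, conditional on being alive at 30: (l(40) − l(50)) / l(30).
= (20103 − 18015) / 20315 = 2088 / 20315 = 0.102781.

0.103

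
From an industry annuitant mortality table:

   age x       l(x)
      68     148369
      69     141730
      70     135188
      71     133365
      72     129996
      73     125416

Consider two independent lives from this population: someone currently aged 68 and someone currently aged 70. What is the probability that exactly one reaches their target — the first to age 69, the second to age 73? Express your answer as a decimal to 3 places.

0.111

p₁ = l(69)/l(68) = 141730/148369 = 0.955253; p₂ = l(73)/l(70) = 125416/135188 = 0.927715.
P(exactly one) = p₁(1−p₂) + (1−p₁)p₂ = 0.069050 + 0.041512 = 0.110563.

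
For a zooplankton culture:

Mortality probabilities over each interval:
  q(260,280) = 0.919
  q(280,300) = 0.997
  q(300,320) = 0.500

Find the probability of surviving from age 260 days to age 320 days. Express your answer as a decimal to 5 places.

Survival from 260 to 320 is the product of surviving each interval: (1 − 0.919) × (1 − 0.997) × (1 − 0.500).
= 0.081 × 0.003 × 0.500 = 0.000122.

0.00012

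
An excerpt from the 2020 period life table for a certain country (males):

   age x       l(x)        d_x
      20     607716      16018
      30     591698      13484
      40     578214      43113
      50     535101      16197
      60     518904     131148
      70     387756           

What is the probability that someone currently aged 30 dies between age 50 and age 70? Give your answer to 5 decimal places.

This is the probability of reaching 50 but not 70, conditional on being alive at 30: (l(50) − l(70)) / l(30).
= (535101 − 387756) / 591698 = 147345 / 591698 = 0.249021.

0.24902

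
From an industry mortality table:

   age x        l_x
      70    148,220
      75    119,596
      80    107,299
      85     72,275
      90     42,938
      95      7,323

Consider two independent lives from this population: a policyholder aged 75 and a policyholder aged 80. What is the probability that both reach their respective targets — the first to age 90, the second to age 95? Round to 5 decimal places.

0.02450

p₁ = l_90/l_75 = 42,938/119,596 = 0.359025; p₂ = l_95/l_80 = 7,323/107,299 = 0.068249.
P(both) = p₁ × p₂ = 0.359025 × 0.068249 = 0.024503.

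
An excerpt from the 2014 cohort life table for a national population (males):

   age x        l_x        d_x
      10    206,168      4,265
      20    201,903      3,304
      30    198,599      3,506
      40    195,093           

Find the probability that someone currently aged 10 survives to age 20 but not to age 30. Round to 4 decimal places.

We want 10|10q10 = (l_20 − l_30)/l_10.
This is the probability of reaching 20 but not 30, conditional on being alive at 10: (l_20 − l_30) / l_10.
= (201,903 − 198,599) / 206,168 = 3,304 / 206,168 = 0.016026.

0.0160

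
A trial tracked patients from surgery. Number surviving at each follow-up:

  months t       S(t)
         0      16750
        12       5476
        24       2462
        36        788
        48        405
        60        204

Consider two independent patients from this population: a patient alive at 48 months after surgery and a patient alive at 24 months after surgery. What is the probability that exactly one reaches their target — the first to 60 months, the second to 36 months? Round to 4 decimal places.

0.5013

p₁ = S(60)/S(48) = 204/405 = 0.503704; p₂ = S(36)/S(24) = 788/2462 = 0.320065.
P(exactly one) = p₁(1−p₂) + (1−p₁)p₂ = 0.342486 + 0.158847 = 0.501333.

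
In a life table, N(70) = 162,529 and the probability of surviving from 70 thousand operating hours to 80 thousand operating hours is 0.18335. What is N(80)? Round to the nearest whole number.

29800

N(80) = N(70) × p = 162,529 × 0.18335 = 29800.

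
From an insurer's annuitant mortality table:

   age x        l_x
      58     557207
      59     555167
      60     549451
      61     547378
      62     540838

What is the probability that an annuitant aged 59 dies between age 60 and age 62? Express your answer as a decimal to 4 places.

0.0155

This is the probability of reaching 60 but not 62, conditional on being alive at 59: (l_60 − l_62) / l_59.
= (549451 − 540838) / 555167 = 8613 / 555167 = 0.015514.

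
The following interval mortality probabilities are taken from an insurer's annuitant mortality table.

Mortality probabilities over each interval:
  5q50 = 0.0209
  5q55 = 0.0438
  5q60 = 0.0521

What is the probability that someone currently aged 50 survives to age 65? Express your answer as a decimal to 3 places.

0.887

Survival from 50 to 65 is the product of surviving each interval: (1 − 0.0209) × (1 − 0.0438) × (1 − 0.0521).
= 0.9791 × 0.9562 × 0.9479 = 0.887439.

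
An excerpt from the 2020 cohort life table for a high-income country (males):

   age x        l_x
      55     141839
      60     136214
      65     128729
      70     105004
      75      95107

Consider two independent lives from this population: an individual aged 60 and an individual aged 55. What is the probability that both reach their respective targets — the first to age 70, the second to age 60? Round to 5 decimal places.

p₁ = l_70/l_60 = 105004/136214 = 0.770875; p₂ = l_60/l_55 = 136214/141839 = 0.960342.
P(both) = p₁ × p₂ = 0.770875 × 0.960342 = 0.740304.

0.74030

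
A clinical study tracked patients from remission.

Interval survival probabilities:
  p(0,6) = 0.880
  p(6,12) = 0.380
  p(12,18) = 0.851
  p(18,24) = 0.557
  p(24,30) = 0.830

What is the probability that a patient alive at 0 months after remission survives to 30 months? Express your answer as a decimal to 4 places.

0.1316

Chaining the interval survival probabilities: 0.880 × 0.380 × 0.851 × 0.557 × 0.830.
= 0.131562.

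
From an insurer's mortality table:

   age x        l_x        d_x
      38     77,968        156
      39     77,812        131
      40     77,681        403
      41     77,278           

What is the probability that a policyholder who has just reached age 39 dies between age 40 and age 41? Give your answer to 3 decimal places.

0.005

We want 1|1q39 = (l_40 − l_41)/l_39.
This is the probability of reaching 40 but not 41, conditional on being alive at 39: (l_40 − l_41) / l_39.
= (77,681 − 77,278) / 77,812 = 403 / 77,812 = 0.005179.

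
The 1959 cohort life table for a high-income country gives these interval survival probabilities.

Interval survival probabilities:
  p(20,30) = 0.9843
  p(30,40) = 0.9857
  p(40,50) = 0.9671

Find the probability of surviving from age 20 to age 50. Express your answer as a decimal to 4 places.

Chaining the interval survival probabilities: 0.9843 × 0.9857 × 0.9671.
= 0.938304.

0.9383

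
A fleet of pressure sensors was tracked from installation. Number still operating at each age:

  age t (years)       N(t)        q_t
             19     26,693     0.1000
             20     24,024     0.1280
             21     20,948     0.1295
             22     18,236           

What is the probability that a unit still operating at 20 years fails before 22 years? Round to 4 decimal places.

0.2409

P(fail before 22 | operational at 20) = 1 − N(22)/N(20) = 1 − 18,236/24,024 = (5,788)/24,024 = 0.240926.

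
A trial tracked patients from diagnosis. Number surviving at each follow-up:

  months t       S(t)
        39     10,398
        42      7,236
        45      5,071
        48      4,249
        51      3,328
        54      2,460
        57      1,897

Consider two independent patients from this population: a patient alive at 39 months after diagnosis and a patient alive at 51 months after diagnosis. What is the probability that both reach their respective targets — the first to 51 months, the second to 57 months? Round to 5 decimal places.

p₁ = S(51)/S(39) = 3,328/10,398 = 0.320062; p₂ = S(57)/S(51) = 1,897/3,328 = 0.570012.
P(both) = p₁ × p₂ = 0.320062 × 0.570012 = 0.182439.

0.18244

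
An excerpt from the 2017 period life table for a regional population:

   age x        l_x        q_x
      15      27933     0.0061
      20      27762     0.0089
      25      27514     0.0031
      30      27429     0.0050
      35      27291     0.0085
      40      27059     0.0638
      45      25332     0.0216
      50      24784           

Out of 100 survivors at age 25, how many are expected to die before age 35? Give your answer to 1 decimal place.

0.8

The relevant probability is 1 − 27291/27514 = 0.008105.
Expected number = 100 × 0.008105 = 0.8.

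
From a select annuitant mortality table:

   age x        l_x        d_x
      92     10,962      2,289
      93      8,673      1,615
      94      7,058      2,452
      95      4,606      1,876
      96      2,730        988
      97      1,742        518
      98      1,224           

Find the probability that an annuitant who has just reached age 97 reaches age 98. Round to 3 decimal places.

0.703

We want 1p97 = l_98/l_97.
The conditional survival probability is l_98/l_97 = 1,224/1,742 = 0.702641.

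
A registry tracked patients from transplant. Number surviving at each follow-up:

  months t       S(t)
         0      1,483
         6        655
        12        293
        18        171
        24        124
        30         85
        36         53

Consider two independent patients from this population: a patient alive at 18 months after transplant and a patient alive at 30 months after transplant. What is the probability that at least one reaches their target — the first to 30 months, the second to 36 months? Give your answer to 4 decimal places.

0.8107

p₁ = S(30)/S(18) = 85/171 = 0.497076; p₂ = S(36)/S(30) = 53/85 = 0.623529.
P(at least one) = 1 − (1−p₁)(1−p₂) = 1 − 0.502924 × 0.376471 = 0.810664.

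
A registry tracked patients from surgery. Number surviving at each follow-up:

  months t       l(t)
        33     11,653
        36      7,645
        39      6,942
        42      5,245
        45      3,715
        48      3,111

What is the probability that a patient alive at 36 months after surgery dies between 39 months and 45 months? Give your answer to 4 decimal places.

0.4221

This is the probability of reaching 39 but not 45, conditional on being alive at 36: (l(39) − l(45)) / l(36).
= (6,942 − 3,715) / 7,645 = 3,227 / 7,645 = 0.422106.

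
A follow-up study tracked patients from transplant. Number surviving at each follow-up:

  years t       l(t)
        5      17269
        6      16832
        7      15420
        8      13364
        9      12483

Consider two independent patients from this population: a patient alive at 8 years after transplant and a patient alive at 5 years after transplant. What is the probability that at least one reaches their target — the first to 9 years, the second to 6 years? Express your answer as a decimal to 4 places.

p₁ = l(9)/l(8) = 12483/13364 = 0.934077; p₂ = l(6)/l(5) = 16832/17269 = 0.974695.
P(at least one) = 1 − (1−p₁)(1−p₂) = 1 − 0.065923 × 0.025305 = 0.998332.

0.9983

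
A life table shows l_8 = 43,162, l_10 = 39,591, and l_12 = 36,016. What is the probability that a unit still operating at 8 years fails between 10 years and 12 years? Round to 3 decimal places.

0.083

This is the probability of reaching 10 but not 12, conditional on being operational at 8: (l_10 − l_12) / l_8.
= (39,591 − 36,016) / 43,162 = 3,575 / 43,162 = 0.082827.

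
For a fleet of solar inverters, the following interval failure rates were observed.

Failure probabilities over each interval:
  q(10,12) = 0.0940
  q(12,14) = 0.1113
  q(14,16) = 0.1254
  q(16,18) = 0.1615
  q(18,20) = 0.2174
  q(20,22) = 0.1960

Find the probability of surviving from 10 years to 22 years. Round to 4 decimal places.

0.3715

Survival from 10 to 22 is the product of surviving each interval: (1 − 0.0940) × (1 − 0.1113) × (1 − 0.1254) × (1 − 0.1615) × (1 − 0.2174) × (1 − 0.1960).
= 0.9060 × 0.8887 × 0.8746 × 0.8385 × 0.7826 × 0.8040 = 0.371528.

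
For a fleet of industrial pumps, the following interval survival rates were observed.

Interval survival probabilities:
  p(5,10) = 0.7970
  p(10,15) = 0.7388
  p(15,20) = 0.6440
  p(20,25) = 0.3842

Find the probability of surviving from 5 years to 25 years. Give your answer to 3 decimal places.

Chaining the interval survival probabilities: 0.7970 × 0.7388 × 0.6440 × 0.3842.
= 0.145690.

0.146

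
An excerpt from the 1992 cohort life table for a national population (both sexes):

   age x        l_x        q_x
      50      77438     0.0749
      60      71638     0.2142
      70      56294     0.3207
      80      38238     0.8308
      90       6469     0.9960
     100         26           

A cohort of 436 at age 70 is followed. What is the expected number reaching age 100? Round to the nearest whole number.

0

The relevant probability is 26/56294 = 0.000462.
Expected number = 436 × 0.000462 = 0.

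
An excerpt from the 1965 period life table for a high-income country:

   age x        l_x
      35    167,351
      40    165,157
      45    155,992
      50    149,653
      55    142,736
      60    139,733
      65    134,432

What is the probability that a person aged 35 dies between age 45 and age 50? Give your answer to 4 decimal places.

0.0379

This is the probability of reaching 45 but not 50, conditional on being alive at 35: (l_45 − l_50) / l_35.
= (155,992 − 149,653) / 167,351 = 6,339 / 167,351 = 0.037878.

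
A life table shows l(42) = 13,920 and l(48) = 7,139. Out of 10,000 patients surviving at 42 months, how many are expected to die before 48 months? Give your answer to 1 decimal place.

4871.4

The relevant probability is 1 − 7,139/13,920 = 0.487141.
Expected number = 10,000 × 0.487141 = 4871.4.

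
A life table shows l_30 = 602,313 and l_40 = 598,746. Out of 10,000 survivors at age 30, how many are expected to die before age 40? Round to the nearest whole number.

The relevant probability is 1 − 598,746/602,313 = 0.005922.
Expected number = 10,000 × 0.005922 = 59.

59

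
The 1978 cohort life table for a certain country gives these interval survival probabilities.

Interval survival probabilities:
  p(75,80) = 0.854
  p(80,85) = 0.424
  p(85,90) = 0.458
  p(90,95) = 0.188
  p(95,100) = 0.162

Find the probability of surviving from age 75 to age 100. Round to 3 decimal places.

Chaining the interval survival probabilities: 0.854 × 0.424 × 0.458 × 0.188 × 0.162.
= 0.005051.

0.005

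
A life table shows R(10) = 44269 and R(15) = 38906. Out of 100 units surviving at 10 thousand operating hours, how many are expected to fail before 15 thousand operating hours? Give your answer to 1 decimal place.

The relevant probability is 1 − 38906/44269 = 0.121146.
Expected number = 100 × 0.121146 = 12.1.

12.1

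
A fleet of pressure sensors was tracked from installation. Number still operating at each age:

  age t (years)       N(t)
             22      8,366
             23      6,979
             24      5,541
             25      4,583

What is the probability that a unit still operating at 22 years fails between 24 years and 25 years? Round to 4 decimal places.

This is the probability of reaching 24 but not 25, conditional on being operational at 22: (N(24) − N(25)) / N(22).
= (5,541 − 4,583) / 8,366 = 958 / 8,366 = 0.114511.

0.1145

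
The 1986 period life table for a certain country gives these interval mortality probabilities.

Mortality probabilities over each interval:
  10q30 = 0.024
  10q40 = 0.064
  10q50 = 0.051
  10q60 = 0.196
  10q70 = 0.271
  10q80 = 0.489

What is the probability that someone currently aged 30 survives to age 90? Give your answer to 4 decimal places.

60p30 = (1 − 0.024) × (1 − 0.064) × (1 − 0.051) × (1 − 0.196) × (1 − 0.271) × (1 − 0.489).
= 0.976 × 0.936 × 0.949 × 0.804 × 0.729 × 0.511 = 0.259655.

0.2597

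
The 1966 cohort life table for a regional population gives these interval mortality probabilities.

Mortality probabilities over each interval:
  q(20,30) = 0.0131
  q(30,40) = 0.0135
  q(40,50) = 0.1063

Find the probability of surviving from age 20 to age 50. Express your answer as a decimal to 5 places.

Survival from 20 to 50 is the product of surviving each interval: (1 − 0.0131) × (1 − 0.0135) × (1 − 0.1063).
= 0.9869 × 0.9865 × 0.8937 = 0.870086.

0.87009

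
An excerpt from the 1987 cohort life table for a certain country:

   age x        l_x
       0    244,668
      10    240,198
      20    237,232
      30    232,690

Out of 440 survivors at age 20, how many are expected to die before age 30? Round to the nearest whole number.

8

The relevant probability is 1 − 232,690/237,232 = 0.019146.
Expected number = 440 × 0.019146 = 8.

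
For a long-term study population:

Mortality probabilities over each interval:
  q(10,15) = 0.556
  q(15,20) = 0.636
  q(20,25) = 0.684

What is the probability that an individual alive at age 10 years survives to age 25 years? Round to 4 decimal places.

P(survive 10→25) = (1 − 0.556) × (1 − 0.636) × (1 − 0.684).
= 0.444 × 0.364 × 0.316 = 0.051071.

0.0511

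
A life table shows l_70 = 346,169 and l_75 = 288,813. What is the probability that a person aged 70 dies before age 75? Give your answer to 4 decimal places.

P(die before 75 | alive at 70) = 1 − l_75/l_70 = 1 − 288,813/346,169 = (57,356)/346,169 = 0.165688.

0.1657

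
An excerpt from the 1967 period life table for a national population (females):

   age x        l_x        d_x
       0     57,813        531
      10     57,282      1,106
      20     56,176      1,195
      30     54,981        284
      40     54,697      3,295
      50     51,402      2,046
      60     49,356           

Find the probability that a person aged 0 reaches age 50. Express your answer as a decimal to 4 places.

We want 50p0 = l_50/l_0.
The conditional survival probability is l_50/l_0 = 51,402/57,813 = 0.889108.

0.8891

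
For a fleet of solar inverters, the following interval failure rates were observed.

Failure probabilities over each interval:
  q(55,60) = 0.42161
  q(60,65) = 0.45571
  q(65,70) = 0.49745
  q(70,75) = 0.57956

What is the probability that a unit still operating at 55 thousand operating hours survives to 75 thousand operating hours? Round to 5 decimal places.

The overall survival probability is (1 − 0.42161) × (1 − 0.45571) × (1 − 0.49745) × (1 − 0.57956).
= 0.57839 × 0.54429 × 0.50255 × 0.42044 = 0.066517.

0.06652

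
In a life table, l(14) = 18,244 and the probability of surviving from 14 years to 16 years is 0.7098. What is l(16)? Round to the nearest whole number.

12950

l(16) = l(14) × p = 18,244 × 0.7098 = 12950.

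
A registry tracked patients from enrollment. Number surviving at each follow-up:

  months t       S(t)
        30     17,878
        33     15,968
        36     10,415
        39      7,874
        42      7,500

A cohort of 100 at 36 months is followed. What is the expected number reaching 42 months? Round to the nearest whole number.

The relevant probability is 7,500/10,415 = 0.720115.
Expected number = 100 × 0.720115 = 72.

72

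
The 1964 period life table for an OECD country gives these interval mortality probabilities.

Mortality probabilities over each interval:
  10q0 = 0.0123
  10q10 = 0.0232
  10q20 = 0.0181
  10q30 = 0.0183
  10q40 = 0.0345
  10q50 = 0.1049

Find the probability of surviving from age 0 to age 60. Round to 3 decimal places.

0.804

Survival from 0 to 60 is the product of surviving each interval: (1 − 0.0123) × (1 − 0.0232) × (1 − 0.0181) × (1 − 0.0183) × (1 − 0.0345) × (1 − 0.1049).
= 0.9877 × 0.9768 × 0.9819 × 0.9817 × 0.9655 × 0.8951 = 0.803712.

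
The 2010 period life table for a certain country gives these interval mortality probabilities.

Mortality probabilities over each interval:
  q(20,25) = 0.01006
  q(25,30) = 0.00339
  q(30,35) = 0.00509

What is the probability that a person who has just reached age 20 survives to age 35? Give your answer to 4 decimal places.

0.9816

Survival from 20 to 35 is the product of surviving each interval: (1 − 0.01006) × (1 − 0.00339) × (1 − 0.00509).
= 0.98994 × 0.99661 × 0.99491 = 0.981562.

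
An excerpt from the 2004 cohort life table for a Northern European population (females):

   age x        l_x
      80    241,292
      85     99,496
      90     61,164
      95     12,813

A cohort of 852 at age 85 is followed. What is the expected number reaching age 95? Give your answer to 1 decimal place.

109.7

The relevant probability is 12,813/99,496 = 0.128779.
Expected number = 852 × 0.128779 = 109.7.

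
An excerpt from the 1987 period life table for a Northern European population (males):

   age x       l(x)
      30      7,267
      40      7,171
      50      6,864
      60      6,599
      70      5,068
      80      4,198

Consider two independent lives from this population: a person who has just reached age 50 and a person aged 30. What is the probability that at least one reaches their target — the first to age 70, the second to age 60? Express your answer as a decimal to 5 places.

0.97595

p₁ = l(70)/l(50) = 5,068/6,864 = 0.738345; p₂ = l(60)/l(30) = 6,599/7,267 = 0.908078.
P(at least one) = 1 − (1−p₁)(1−p₂) = 1 − 0.261655 × 0.091922 = 0.975948.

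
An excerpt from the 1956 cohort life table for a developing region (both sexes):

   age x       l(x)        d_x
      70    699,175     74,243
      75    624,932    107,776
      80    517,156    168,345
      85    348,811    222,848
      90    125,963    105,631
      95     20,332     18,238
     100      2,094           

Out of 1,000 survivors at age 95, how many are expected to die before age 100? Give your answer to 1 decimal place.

897.0

The relevant probability is 1 − 2,094/20,332 = 0.897010.
Expected number = 1,000 × 0.897010 = 897.0.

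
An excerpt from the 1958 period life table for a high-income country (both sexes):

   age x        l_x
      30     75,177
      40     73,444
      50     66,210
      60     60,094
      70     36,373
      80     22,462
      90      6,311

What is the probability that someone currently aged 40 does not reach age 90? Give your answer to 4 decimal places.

0.9141

P(die before 90 | alive at 40) = 1 − l_90/l_40 = 1 − 6,311/73,444 = (67,133)/73,444 = 0.914071.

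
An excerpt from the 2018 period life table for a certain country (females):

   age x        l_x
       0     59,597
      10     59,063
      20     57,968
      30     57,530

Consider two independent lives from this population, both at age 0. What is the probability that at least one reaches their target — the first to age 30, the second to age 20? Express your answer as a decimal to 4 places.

0.9991

p₁ = l_30/l_0 = 57,530/59,597 = 0.965317; p₂ = l_20/l_0 = 57,968/59,597 = 0.972666.
P(at least one) = 1 − (1−p₁)(1−p₂) = 1 − 0.034683 × 0.027334 = 0.999052.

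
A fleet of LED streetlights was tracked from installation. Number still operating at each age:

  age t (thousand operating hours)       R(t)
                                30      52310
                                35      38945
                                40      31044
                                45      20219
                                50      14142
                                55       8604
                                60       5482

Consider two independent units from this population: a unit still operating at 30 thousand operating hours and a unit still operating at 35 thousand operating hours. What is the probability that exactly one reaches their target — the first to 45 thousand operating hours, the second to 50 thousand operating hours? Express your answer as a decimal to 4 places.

p₁ = R(45)/R(30) = 20219/52310 = 0.386523; p₂ = R(50)/R(35) = 14142/38945 = 0.363127.
P(exactly one) = p₁(1−p₂) + (1−p₁)p₂ = 0.246166 + 0.222770 = 0.468936.

0.4689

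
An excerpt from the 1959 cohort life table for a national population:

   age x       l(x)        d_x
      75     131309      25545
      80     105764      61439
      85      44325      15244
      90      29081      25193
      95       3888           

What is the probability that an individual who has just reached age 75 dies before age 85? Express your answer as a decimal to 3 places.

P(die before 85 | alive at 75) = 1 − l(85)/l(75) = 1 − 44325/131309 = (86984)/131309 = 0.662437.

0.662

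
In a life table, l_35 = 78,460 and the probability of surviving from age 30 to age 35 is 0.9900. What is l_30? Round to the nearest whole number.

79253

l_30 = l_35 / p = 78,460 / 0.9900 = 79253.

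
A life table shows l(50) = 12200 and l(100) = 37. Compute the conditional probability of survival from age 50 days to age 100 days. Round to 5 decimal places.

The conditional survival probability is l(100)/l(50) = 37/12200 = 0.003033.

0.00303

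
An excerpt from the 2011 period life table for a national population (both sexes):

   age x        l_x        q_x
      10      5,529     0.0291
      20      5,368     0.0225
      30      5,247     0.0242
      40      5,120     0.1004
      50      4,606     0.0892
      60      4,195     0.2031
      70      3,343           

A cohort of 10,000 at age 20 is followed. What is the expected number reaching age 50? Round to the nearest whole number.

The relevant probability is 4,606/5,368 = 0.858048.
Expected number = 10,000 × 0.858048 = 8580.

8580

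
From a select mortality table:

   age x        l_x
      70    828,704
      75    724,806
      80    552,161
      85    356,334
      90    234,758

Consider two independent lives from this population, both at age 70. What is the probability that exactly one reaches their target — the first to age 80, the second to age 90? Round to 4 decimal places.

0.5721

p₁ = l_80/l_70 = 552,161/828,704 = 0.666295; p₂ = l_90/l_70 = 234,758/828,704 = 0.283283.
P(exactly one) = p₁(1−p₂) + (1−p₁)p₂ = 0.477545 + 0.094533 = 0.572078.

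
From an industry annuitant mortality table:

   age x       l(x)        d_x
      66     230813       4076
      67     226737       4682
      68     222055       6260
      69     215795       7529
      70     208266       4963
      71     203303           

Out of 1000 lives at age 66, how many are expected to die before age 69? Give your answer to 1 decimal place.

65.1

The relevant probability is 1 − 215795/230813 = 0.065066.
Expected number = 1000 × 0.065066 = 65.1.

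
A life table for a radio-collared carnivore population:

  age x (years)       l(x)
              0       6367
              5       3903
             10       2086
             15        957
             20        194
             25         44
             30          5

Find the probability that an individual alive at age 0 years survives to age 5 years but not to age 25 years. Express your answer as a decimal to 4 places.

0.6061

This is the probability of reaching 5 but not 25, conditional on being alive at 0: (l(5) − l(25)) / l(0).
= (3903 − 44) / 6367 = 3859 / 6367 = 0.606094.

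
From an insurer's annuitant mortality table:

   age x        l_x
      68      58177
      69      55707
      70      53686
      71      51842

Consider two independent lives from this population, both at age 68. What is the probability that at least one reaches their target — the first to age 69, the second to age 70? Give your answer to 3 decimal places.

0.997

p₁ = l_69/l_68 = 55707/58177 = 0.957543; p₂ = l_70/l_68 = 53686/58177 = 0.922805.
P(at least one) = 1 − (1−p₁)(1−p₂) = 1 − 0.042457 × 0.077195 = 0.996723.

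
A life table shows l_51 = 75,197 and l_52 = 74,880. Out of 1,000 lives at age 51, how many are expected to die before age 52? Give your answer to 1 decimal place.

4.2

The relevant probability is 1 − 74,880/75,197 = 0.004216.
Expected number = 1,000 × 0.004216 = 4.2.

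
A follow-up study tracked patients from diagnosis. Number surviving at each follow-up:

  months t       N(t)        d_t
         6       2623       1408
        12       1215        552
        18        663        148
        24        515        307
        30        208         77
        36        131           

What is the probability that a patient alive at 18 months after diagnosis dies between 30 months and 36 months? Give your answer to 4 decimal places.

0.1161

This is the probability of reaching 30 but not 36, conditional on being alive at 18: (N(30) − N(36)) / N(18).
= (208 − 131) / 663 = 77 / 663 = 0.116139.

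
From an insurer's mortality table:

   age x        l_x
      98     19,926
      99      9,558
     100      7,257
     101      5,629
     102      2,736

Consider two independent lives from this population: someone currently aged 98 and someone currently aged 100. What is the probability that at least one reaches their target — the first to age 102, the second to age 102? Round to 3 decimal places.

0.463

p₁ = l_102/l_98 = 2,736/19,926 = 0.137308; p₂ = l_102/l_100 = 2,736/7,257 = 0.377015.
P(at least one) = 1 − (1−p₁)(1−p₂) = 1 − 0.862692 × 0.622985 = 0.462556.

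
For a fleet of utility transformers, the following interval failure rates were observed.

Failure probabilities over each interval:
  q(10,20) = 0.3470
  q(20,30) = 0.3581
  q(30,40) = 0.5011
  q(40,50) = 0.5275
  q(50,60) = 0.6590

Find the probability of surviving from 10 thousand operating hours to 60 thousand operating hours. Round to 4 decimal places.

The overall survival probability is (1 − 0.3470) × (1 − 0.3581) × (1 − 0.5011) × (1 − 0.5275) × (1 − 0.6590).
= 0.6530 × 0.6419 × 0.4989 × 0.4725 × 0.3410 = 0.033694.

0.0337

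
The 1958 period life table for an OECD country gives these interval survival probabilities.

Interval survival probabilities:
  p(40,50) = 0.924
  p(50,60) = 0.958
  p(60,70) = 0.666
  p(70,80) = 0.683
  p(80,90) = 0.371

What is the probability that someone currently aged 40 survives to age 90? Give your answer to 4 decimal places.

0.1494

P(survive 40→90) = 0.924 × 0.958 × 0.666 × 0.683 × 0.371.
= 0.149385.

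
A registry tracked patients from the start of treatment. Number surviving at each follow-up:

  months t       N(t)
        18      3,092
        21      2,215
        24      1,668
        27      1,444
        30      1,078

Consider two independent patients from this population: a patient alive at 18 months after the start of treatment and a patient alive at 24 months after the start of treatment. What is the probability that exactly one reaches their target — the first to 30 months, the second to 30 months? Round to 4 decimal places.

0.5443

p₁ = N(30)/N(18) = 1,078/3,092 = 0.348642; p₂ = N(30)/N(24) = 1,078/1,668 = 0.646283.
P(exactly one) = p₁(1−p₂) + (1−p₁)p₂ = 0.123321 + 0.420962 = 0.544282.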